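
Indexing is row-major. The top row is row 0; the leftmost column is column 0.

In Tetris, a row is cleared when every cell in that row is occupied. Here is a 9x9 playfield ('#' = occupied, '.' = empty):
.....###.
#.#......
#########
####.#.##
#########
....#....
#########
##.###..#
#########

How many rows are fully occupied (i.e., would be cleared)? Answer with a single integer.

Answer: 4

Derivation:
Check each row:
  row 0: 6 empty cells -> not full
  row 1: 7 empty cells -> not full
  row 2: 0 empty cells -> FULL (clear)
  row 3: 2 empty cells -> not full
  row 4: 0 empty cells -> FULL (clear)
  row 5: 8 empty cells -> not full
  row 6: 0 empty cells -> FULL (clear)
  row 7: 3 empty cells -> not full
  row 8: 0 empty cells -> FULL (clear)
Total rows cleared: 4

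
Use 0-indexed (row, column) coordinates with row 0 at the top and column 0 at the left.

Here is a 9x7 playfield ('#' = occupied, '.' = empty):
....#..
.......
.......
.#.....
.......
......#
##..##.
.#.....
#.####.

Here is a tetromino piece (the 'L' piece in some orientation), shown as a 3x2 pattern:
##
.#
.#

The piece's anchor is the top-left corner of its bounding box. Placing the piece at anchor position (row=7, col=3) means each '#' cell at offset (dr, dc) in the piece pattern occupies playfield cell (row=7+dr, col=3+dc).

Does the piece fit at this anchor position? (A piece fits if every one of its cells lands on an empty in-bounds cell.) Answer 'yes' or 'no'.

Answer: no

Derivation:
Check each piece cell at anchor (7, 3):
  offset (0,0) -> (7,3): empty -> OK
  offset (0,1) -> (7,4): empty -> OK
  offset (1,1) -> (8,4): occupied ('#') -> FAIL
  offset (2,1) -> (9,4): out of bounds -> FAIL
All cells valid: no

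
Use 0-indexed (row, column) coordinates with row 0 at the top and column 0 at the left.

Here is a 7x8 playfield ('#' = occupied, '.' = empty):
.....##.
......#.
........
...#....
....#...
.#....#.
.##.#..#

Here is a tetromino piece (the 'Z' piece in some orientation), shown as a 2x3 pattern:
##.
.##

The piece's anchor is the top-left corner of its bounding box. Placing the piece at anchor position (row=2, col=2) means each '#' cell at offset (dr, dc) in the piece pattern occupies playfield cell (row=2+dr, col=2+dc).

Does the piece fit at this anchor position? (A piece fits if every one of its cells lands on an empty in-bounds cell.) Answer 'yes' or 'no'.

Check each piece cell at anchor (2, 2):
  offset (0,0) -> (2,2): empty -> OK
  offset (0,1) -> (2,3): empty -> OK
  offset (1,1) -> (3,3): occupied ('#') -> FAIL
  offset (1,2) -> (3,4): empty -> OK
All cells valid: no

Answer: no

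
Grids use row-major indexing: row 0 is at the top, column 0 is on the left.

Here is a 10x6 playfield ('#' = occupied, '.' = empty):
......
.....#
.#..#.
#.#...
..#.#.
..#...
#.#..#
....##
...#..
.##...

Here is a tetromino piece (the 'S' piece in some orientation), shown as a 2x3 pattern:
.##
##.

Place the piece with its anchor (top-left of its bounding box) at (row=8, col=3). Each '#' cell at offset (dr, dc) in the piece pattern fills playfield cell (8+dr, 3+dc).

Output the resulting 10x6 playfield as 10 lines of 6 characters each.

Fill (8+0,3+1) = (8,4)
Fill (8+0,3+2) = (8,5)
Fill (8+1,3+0) = (9,3)
Fill (8+1,3+1) = (9,4)

Answer: ......
.....#
.#..#.
#.#...
..#.#.
..#...
#.#..#
....##
...###
.####.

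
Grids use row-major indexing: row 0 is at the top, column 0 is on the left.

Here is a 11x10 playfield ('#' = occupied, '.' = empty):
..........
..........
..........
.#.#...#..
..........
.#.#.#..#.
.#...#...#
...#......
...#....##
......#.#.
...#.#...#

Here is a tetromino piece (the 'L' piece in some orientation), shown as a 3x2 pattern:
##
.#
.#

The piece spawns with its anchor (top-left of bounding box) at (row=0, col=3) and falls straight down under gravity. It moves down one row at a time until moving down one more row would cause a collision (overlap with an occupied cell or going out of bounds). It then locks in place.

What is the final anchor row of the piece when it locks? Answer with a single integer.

Answer: 2

Derivation:
Spawn at (row=0, col=3). Try each row:
  row 0: fits
  row 1: fits
  row 2: fits
  row 3: blocked -> lock at row 2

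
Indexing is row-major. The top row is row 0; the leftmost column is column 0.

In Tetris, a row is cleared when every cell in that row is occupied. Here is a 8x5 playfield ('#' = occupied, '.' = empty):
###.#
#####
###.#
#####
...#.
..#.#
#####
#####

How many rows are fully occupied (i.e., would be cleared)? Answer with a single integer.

Answer: 4

Derivation:
Check each row:
  row 0: 1 empty cell -> not full
  row 1: 0 empty cells -> FULL (clear)
  row 2: 1 empty cell -> not full
  row 3: 0 empty cells -> FULL (clear)
  row 4: 4 empty cells -> not full
  row 5: 3 empty cells -> not full
  row 6: 0 empty cells -> FULL (clear)
  row 7: 0 empty cells -> FULL (clear)
Total rows cleared: 4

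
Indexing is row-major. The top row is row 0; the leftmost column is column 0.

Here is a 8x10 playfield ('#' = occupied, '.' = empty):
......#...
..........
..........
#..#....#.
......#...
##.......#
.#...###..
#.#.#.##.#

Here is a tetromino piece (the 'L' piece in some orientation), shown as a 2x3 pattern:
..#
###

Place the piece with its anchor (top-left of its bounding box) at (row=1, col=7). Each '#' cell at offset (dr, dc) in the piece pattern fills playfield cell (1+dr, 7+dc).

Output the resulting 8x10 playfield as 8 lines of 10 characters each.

Fill (1+0,7+2) = (1,9)
Fill (1+1,7+0) = (2,7)
Fill (1+1,7+1) = (2,8)
Fill (1+1,7+2) = (2,9)

Answer: ......#...
.........#
.......###
#..#....#.
......#...
##.......#
.#...###..
#.#.#.##.#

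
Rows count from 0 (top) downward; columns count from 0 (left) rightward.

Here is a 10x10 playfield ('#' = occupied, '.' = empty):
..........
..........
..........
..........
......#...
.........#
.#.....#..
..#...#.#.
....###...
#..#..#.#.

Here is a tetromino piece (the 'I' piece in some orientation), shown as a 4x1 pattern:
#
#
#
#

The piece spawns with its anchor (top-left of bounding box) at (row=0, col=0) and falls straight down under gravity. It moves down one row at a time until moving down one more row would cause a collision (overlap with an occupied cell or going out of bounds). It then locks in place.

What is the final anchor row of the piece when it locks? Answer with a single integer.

Answer: 5

Derivation:
Spawn at (row=0, col=0). Try each row:
  row 0: fits
  row 1: fits
  row 2: fits
  row 3: fits
  row 4: fits
  row 5: fits
  row 6: blocked -> lock at row 5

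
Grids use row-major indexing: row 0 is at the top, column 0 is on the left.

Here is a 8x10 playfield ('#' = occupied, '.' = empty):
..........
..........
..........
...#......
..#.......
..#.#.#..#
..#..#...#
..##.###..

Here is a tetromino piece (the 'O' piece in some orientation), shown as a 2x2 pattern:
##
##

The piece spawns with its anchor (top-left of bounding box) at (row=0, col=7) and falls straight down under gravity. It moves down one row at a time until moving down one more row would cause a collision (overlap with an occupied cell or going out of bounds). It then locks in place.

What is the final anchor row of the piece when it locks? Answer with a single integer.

Answer: 5

Derivation:
Spawn at (row=0, col=7). Try each row:
  row 0: fits
  row 1: fits
  row 2: fits
  row 3: fits
  row 4: fits
  row 5: fits
  row 6: blocked -> lock at row 5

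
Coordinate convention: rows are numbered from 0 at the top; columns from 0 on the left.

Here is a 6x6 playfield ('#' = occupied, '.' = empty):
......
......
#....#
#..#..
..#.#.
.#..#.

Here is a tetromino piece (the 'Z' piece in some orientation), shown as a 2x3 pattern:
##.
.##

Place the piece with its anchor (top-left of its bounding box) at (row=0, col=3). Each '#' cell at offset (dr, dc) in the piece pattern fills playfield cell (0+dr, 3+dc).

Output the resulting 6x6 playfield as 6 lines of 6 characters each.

Answer: ...##.
....##
#....#
#..#..
..#.#.
.#..#.

Derivation:
Fill (0+0,3+0) = (0,3)
Fill (0+0,3+1) = (0,4)
Fill (0+1,3+1) = (1,4)
Fill (0+1,3+2) = (1,5)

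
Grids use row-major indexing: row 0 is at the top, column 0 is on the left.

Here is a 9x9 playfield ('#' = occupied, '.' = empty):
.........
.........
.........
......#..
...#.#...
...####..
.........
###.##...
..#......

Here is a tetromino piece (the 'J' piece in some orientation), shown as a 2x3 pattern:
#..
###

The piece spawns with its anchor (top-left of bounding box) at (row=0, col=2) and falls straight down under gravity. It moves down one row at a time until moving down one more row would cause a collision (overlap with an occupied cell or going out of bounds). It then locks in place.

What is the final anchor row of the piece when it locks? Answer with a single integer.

Spawn at (row=0, col=2). Try each row:
  row 0: fits
  row 1: fits
  row 2: fits
  row 3: blocked -> lock at row 2

Answer: 2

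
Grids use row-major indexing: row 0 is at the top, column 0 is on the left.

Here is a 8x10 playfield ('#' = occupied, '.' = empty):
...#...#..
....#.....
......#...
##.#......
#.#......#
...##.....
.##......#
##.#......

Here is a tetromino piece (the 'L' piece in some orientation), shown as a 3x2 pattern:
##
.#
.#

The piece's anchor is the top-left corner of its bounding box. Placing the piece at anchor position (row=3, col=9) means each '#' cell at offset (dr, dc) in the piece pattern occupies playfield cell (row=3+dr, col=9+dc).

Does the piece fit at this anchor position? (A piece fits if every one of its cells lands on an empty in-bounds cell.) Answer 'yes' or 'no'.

Check each piece cell at anchor (3, 9):
  offset (0,0) -> (3,9): empty -> OK
  offset (0,1) -> (3,10): out of bounds -> FAIL
  offset (1,1) -> (4,10): out of bounds -> FAIL
  offset (2,1) -> (5,10): out of bounds -> FAIL
All cells valid: no

Answer: no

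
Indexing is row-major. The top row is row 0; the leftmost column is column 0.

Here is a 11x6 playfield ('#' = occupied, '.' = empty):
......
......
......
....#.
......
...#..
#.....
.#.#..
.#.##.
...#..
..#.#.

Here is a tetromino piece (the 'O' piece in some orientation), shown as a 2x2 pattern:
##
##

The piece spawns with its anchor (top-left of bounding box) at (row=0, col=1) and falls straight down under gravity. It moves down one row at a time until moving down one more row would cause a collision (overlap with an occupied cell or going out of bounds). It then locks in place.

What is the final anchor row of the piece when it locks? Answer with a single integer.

Answer: 5

Derivation:
Spawn at (row=0, col=1). Try each row:
  row 0: fits
  row 1: fits
  row 2: fits
  row 3: fits
  row 4: fits
  row 5: fits
  row 6: blocked -> lock at row 5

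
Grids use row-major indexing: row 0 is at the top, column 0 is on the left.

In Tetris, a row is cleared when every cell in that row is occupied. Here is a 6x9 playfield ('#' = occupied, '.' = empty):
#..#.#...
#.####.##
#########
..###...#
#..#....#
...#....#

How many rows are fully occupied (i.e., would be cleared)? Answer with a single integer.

Check each row:
  row 0: 6 empty cells -> not full
  row 1: 2 empty cells -> not full
  row 2: 0 empty cells -> FULL (clear)
  row 3: 5 empty cells -> not full
  row 4: 6 empty cells -> not full
  row 5: 7 empty cells -> not full
Total rows cleared: 1

Answer: 1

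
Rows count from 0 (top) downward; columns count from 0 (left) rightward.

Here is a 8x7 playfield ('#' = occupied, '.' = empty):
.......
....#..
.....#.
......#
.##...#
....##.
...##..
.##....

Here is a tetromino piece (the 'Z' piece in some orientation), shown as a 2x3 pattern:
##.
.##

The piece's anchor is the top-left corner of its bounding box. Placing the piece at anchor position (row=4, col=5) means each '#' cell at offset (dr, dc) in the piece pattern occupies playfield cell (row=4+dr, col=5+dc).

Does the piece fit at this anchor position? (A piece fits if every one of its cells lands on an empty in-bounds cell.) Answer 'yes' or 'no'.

Check each piece cell at anchor (4, 5):
  offset (0,0) -> (4,5): empty -> OK
  offset (0,1) -> (4,6): occupied ('#') -> FAIL
  offset (1,1) -> (5,6): empty -> OK
  offset (1,2) -> (5,7): out of bounds -> FAIL
All cells valid: no

Answer: no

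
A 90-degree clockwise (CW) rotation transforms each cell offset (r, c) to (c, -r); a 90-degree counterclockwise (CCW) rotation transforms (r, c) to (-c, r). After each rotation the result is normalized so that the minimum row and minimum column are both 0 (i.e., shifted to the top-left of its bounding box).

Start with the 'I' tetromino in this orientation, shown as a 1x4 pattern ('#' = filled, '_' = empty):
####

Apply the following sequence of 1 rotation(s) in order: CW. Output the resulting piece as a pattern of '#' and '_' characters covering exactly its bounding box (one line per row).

Answer: #
#
#
#

Derivation:
Start:
####
After rotation 1 (CW):
#
#
#
#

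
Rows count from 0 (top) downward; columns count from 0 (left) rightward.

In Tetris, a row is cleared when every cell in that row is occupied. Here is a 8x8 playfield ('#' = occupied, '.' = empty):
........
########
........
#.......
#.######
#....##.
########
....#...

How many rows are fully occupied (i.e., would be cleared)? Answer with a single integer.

Answer: 2

Derivation:
Check each row:
  row 0: 8 empty cells -> not full
  row 1: 0 empty cells -> FULL (clear)
  row 2: 8 empty cells -> not full
  row 3: 7 empty cells -> not full
  row 4: 1 empty cell -> not full
  row 5: 5 empty cells -> not full
  row 6: 0 empty cells -> FULL (clear)
  row 7: 7 empty cells -> not full
Total rows cleared: 2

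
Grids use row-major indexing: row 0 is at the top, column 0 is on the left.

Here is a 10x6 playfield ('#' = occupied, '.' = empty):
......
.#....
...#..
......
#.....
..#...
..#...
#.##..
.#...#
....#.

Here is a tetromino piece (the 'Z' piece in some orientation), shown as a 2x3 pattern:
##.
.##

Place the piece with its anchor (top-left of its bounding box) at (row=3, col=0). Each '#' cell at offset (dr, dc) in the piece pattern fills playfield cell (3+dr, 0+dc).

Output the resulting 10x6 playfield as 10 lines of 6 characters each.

Fill (3+0,0+0) = (3,0)
Fill (3+0,0+1) = (3,1)
Fill (3+1,0+1) = (4,1)
Fill (3+1,0+2) = (4,2)

Answer: ......
.#....
...#..
##....
###...
..#...
..#...
#.##..
.#...#
....#.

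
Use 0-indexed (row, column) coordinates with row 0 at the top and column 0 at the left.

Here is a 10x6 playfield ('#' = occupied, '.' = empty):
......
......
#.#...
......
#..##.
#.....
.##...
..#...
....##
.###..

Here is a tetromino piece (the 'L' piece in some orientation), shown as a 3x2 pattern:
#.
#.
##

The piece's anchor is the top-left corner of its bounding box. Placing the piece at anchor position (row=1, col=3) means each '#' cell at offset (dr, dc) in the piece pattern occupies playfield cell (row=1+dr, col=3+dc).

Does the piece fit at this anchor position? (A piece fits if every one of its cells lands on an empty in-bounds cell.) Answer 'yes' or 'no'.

Answer: yes

Derivation:
Check each piece cell at anchor (1, 3):
  offset (0,0) -> (1,3): empty -> OK
  offset (1,0) -> (2,3): empty -> OK
  offset (2,0) -> (3,3): empty -> OK
  offset (2,1) -> (3,4): empty -> OK
All cells valid: yes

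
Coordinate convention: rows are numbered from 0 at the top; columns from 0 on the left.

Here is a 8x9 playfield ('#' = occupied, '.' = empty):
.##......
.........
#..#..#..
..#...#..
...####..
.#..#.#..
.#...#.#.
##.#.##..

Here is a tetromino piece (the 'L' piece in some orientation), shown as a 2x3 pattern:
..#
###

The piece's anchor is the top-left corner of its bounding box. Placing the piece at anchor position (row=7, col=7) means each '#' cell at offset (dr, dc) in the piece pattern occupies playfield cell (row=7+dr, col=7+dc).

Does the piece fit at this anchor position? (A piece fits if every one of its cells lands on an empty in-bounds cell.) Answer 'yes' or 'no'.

Check each piece cell at anchor (7, 7):
  offset (0,2) -> (7,9): out of bounds -> FAIL
  offset (1,0) -> (8,7): out of bounds -> FAIL
  offset (1,1) -> (8,8): out of bounds -> FAIL
  offset (1,2) -> (8,9): out of bounds -> FAIL
All cells valid: no

Answer: no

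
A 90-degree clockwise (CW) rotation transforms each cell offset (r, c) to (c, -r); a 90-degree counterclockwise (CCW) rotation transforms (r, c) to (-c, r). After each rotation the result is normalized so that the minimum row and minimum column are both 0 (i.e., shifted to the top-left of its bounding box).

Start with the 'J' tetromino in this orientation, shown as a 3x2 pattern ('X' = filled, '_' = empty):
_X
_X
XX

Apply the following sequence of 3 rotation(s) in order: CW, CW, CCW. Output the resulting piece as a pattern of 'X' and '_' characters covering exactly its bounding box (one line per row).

Answer: X__
XXX

Derivation:
Start:
_X
_X
XX
After rotation 1 (CW):
X__
XXX
After rotation 2 (CW):
XX
X_
X_
After rotation 3 (CCW):
X__
XXX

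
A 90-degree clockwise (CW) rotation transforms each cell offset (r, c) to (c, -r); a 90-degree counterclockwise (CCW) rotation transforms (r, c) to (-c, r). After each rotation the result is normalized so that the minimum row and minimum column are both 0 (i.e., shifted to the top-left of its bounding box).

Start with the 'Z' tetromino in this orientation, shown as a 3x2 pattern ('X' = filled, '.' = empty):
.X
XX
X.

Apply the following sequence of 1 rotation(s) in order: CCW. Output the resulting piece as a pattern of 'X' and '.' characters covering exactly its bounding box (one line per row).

Answer: XX.
.XX

Derivation:
Start:
.X
XX
X.
After rotation 1 (CCW):
XX.
.XX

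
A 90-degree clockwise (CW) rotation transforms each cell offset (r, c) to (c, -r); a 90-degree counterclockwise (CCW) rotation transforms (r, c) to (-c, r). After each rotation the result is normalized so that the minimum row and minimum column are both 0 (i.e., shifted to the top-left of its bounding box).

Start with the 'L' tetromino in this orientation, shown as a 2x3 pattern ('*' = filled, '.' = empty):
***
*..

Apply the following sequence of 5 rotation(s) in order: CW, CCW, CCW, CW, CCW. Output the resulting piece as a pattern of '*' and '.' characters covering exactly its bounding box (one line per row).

Answer: *.
*.
**

Derivation:
Start:
***
*..
After rotation 1 (CW):
**
.*
.*
After rotation 2 (CCW):
***
*..
After rotation 3 (CCW):
*.
*.
**
After rotation 4 (CW):
***
*..
After rotation 5 (CCW):
*.
*.
**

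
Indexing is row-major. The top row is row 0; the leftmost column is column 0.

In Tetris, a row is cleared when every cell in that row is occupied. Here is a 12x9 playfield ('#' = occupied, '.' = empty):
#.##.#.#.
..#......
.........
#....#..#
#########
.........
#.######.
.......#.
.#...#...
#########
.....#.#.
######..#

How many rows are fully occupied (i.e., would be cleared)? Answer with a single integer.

Check each row:
  row 0: 4 empty cells -> not full
  row 1: 8 empty cells -> not full
  row 2: 9 empty cells -> not full
  row 3: 6 empty cells -> not full
  row 4: 0 empty cells -> FULL (clear)
  row 5: 9 empty cells -> not full
  row 6: 2 empty cells -> not full
  row 7: 8 empty cells -> not full
  row 8: 7 empty cells -> not full
  row 9: 0 empty cells -> FULL (clear)
  row 10: 7 empty cells -> not full
  row 11: 2 empty cells -> not full
Total rows cleared: 2

Answer: 2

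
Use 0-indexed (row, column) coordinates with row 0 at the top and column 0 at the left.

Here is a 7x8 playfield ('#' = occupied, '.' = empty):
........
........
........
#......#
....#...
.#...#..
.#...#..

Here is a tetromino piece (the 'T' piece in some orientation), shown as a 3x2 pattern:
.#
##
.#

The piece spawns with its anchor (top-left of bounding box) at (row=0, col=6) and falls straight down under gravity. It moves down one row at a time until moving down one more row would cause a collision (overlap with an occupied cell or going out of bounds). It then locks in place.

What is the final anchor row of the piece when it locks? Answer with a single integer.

Answer: 0

Derivation:
Spawn at (row=0, col=6). Try each row:
  row 0: fits
  row 1: blocked -> lock at row 0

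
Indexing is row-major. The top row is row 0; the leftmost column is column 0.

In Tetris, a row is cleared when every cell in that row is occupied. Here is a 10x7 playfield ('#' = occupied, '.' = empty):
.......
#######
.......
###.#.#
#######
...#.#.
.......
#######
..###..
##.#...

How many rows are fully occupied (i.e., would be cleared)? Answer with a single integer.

Answer: 3

Derivation:
Check each row:
  row 0: 7 empty cells -> not full
  row 1: 0 empty cells -> FULL (clear)
  row 2: 7 empty cells -> not full
  row 3: 2 empty cells -> not full
  row 4: 0 empty cells -> FULL (clear)
  row 5: 5 empty cells -> not full
  row 6: 7 empty cells -> not full
  row 7: 0 empty cells -> FULL (clear)
  row 8: 4 empty cells -> not full
  row 9: 4 empty cells -> not full
Total rows cleared: 3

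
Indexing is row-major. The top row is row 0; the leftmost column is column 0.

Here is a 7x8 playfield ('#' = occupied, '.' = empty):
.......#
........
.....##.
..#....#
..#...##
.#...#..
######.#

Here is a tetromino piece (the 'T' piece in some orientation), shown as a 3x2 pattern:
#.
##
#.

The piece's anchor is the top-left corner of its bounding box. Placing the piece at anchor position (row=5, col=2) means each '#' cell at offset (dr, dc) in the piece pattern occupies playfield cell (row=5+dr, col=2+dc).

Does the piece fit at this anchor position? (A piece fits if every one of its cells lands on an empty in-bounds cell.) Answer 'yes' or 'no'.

Answer: no

Derivation:
Check each piece cell at anchor (5, 2):
  offset (0,0) -> (5,2): empty -> OK
  offset (1,0) -> (6,2): occupied ('#') -> FAIL
  offset (1,1) -> (6,3): occupied ('#') -> FAIL
  offset (2,0) -> (7,2): out of bounds -> FAIL
All cells valid: no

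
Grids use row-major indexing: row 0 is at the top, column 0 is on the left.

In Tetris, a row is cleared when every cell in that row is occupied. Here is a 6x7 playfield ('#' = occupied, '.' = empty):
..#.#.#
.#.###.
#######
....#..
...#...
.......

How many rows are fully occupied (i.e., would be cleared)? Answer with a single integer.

Check each row:
  row 0: 4 empty cells -> not full
  row 1: 3 empty cells -> not full
  row 2: 0 empty cells -> FULL (clear)
  row 3: 6 empty cells -> not full
  row 4: 6 empty cells -> not full
  row 5: 7 empty cells -> not full
Total rows cleared: 1

Answer: 1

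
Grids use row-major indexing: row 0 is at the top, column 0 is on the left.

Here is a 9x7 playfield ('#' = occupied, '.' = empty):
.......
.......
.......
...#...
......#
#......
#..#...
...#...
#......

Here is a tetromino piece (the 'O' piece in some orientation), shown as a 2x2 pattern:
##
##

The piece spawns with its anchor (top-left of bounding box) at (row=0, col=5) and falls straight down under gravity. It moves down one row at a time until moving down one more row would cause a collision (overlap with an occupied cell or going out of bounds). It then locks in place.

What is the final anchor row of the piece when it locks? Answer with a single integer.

Spawn at (row=0, col=5). Try each row:
  row 0: fits
  row 1: fits
  row 2: fits
  row 3: blocked -> lock at row 2

Answer: 2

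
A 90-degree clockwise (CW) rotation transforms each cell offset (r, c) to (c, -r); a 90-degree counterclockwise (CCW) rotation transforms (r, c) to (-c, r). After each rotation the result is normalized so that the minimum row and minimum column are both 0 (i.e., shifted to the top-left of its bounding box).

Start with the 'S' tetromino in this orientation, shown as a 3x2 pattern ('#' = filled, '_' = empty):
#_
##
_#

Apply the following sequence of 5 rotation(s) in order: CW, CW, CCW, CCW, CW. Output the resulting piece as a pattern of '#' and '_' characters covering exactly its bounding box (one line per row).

Answer: _##
##_

Derivation:
Start:
#_
##
_#
After rotation 1 (CW):
_##
##_
After rotation 2 (CW):
#_
##
_#
After rotation 3 (CCW):
_##
##_
After rotation 4 (CCW):
#_
##
_#
After rotation 5 (CW):
_##
##_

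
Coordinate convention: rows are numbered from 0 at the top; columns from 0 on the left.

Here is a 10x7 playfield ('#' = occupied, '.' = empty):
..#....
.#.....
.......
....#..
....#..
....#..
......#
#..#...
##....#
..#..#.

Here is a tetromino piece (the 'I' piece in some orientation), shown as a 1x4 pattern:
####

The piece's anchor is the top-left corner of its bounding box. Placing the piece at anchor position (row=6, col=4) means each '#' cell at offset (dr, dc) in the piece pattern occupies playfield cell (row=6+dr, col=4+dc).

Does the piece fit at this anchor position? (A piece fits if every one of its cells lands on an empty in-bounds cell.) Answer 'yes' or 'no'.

Answer: no

Derivation:
Check each piece cell at anchor (6, 4):
  offset (0,0) -> (6,4): empty -> OK
  offset (0,1) -> (6,5): empty -> OK
  offset (0,2) -> (6,6): occupied ('#') -> FAIL
  offset (0,3) -> (6,7): out of bounds -> FAIL
All cells valid: no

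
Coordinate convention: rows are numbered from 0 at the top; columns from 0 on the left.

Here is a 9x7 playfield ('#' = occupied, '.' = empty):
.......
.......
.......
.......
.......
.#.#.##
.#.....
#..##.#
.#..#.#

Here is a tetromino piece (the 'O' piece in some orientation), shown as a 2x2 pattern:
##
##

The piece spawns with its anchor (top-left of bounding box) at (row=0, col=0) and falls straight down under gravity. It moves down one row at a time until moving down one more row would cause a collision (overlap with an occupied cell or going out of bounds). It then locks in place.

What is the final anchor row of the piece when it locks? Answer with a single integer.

Answer: 3

Derivation:
Spawn at (row=0, col=0). Try each row:
  row 0: fits
  row 1: fits
  row 2: fits
  row 3: fits
  row 4: blocked -> lock at row 3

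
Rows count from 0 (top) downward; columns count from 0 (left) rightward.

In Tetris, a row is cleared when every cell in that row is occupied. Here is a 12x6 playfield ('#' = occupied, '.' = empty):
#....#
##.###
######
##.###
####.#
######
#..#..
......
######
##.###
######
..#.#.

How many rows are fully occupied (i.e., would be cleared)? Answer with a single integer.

Check each row:
  row 0: 4 empty cells -> not full
  row 1: 1 empty cell -> not full
  row 2: 0 empty cells -> FULL (clear)
  row 3: 1 empty cell -> not full
  row 4: 1 empty cell -> not full
  row 5: 0 empty cells -> FULL (clear)
  row 6: 4 empty cells -> not full
  row 7: 6 empty cells -> not full
  row 8: 0 empty cells -> FULL (clear)
  row 9: 1 empty cell -> not full
  row 10: 0 empty cells -> FULL (clear)
  row 11: 4 empty cells -> not full
Total rows cleared: 4

Answer: 4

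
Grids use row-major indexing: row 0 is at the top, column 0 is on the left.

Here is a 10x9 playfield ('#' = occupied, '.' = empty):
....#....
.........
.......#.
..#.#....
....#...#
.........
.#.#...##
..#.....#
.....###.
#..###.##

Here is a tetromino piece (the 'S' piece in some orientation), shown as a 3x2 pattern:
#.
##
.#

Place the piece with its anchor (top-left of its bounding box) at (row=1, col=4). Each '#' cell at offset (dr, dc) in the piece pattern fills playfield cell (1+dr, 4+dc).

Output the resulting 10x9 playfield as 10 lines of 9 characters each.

Answer: ....#....
....#....
....##.#.
..#.##...
....#...#
.........
.#.#...##
..#.....#
.....###.
#..###.##

Derivation:
Fill (1+0,4+0) = (1,4)
Fill (1+1,4+0) = (2,4)
Fill (1+1,4+1) = (2,5)
Fill (1+2,4+1) = (3,5)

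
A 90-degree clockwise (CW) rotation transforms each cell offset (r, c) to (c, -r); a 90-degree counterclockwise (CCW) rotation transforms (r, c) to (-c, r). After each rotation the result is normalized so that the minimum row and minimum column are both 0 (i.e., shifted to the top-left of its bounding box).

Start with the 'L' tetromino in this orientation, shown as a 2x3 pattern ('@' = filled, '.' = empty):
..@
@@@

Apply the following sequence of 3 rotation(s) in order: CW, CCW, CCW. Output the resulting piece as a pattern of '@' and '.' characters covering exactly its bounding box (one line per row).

Start:
..@
@@@
After rotation 1 (CW):
@.
@.
@@
After rotation 2 (CCW):
..@
@@@
After rotation 3 (CCW):
@@
.@
.@

Answer: @@
.@
.@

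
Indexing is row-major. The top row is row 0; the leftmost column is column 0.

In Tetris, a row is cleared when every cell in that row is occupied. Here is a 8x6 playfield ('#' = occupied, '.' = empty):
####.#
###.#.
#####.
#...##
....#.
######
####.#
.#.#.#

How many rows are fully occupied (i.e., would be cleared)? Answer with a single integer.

Answer: 1

Derivation:
Check each row:
  row 0: 1 empty cell -> not full
  row 1: 2 empty cells -> not full
  row 2: 1 empty cell -> not full
  row 3: 3 empty cells -> not full
  row 4: 5 empty cells -> not full
  row 5: 0 empty cells -> FULL (clear)
  row 6: 1 empty cell -> not full
  row 7: 3 empty cells -> not full
Total rows cleared: 1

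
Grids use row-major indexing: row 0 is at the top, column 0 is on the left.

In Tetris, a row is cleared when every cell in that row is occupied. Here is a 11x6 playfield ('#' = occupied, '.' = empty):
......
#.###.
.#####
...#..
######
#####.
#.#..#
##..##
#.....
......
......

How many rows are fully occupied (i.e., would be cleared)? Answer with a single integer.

Check each row:
  row 0: 6 empty cells -> not full
  row 1: 2 empty cells -> not full
  row 2: 1 empty cell -> not full
  row 3: 5 empty cells -> not full
  row 4: 0 empty cells -> FULL (clear)
  row 5: 1 empty cell -> not full
  row 6: 3 empty cells -> not full
  row 7: 2 empty cells -> not full
  row 8: 5 empty cells -> not full
  row 9: 6 empty cells -> not full
  row 10: 6 empty cells -> not full
Total rows cleared: 1

Answer: 1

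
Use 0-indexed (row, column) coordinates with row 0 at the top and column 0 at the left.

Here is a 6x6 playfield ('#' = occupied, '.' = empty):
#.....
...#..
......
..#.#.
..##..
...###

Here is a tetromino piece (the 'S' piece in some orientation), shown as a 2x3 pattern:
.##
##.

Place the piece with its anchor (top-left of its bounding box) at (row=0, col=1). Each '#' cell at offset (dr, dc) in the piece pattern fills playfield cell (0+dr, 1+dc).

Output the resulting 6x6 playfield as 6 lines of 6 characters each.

Fill (0+0,1+1) = (0,2)
Fill (0+0,1+2) = (0,3)
Fill (0+1,1+0) = (1,1)
Fill (0+1,1+1) = (1,2)

Answer: #.##..
.###..
......
..#.#.
..##..
...###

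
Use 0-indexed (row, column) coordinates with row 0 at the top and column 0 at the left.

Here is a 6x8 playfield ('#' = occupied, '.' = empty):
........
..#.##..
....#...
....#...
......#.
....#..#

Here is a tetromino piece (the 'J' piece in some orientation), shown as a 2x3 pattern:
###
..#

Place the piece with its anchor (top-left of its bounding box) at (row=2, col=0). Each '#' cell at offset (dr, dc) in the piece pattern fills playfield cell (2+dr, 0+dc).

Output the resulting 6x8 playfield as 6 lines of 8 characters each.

Fill (2+0,0+0) = (2,0)
Fill (2+0,0+1) = (2,1)
Fill (2+0,0+2) = (2,2)
Fill (2+1,0+2) = (3,2)

Answer: ........
..#.##..
###.#...
..#.#...
......#.
....#..#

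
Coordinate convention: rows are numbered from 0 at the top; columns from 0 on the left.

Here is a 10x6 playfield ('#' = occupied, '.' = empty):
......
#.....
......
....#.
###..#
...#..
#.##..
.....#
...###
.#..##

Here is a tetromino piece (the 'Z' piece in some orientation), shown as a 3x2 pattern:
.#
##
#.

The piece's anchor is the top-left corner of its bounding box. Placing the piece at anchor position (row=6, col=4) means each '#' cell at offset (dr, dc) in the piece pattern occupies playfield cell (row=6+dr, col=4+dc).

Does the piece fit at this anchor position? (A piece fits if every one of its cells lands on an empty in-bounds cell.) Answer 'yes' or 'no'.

Check each piece cell at anchor (6, 4):
  offset (0,1) -> (6,5): empty -> OK
  offset (1,0) -> (7,4): empty -> OK
  offset (1,1) -> (7,5): occupied ('#') -> FAIL
  offset (2,0) -> (8,4): occupied ('#') -> FAIL
All cells valid: no

Answer: no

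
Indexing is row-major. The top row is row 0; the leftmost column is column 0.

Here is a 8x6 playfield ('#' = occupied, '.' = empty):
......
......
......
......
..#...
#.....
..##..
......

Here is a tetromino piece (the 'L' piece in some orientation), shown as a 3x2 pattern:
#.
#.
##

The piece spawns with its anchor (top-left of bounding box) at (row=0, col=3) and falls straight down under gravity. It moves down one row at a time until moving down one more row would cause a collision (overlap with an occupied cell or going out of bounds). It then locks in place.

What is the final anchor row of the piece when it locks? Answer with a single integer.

Spawn at (row=0, col=3). Try each row:
  row 0: fits
  row 1: fits
  row 2: fits
  row 3: fits
  row 4: blocked -> lock at row 3

Answer: 3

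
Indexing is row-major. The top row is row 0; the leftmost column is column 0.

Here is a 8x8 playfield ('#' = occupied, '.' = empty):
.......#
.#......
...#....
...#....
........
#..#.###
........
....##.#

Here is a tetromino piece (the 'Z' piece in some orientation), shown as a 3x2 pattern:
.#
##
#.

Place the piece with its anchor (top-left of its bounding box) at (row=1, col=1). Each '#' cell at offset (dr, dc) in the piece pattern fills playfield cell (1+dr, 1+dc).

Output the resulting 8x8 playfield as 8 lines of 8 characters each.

Answer: .......#
.##.....
.###....
.#.#....
........
#..#.###
........
....##.#

Derivation:
Fill (1+0,1+1) = (1,2)
Fill (1+1,1+0) = (2,1)
Fill (1+1,1+1) = (2,2)
Fill (1+2,1+0) = (3,1)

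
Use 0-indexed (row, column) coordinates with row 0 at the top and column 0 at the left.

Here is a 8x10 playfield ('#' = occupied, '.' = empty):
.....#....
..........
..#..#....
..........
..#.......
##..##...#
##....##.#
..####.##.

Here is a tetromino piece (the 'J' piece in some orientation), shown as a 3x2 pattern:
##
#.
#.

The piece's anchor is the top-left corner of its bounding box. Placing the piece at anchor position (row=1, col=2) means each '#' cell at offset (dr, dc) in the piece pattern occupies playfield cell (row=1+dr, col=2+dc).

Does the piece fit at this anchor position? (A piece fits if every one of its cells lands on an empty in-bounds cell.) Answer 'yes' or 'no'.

Answer: no

Derivation:
Check each piece cell at anchor (1, 2):
  offset (0,0) -> (1,2): empty -> OK
  offset (0,1) -> (1,3): empty -> OK
  offset (1,0) -> (2,2): occupied ('#') -> FAIL
  offset (2,0) -> (3,2): empty -> OK
All cells valid: no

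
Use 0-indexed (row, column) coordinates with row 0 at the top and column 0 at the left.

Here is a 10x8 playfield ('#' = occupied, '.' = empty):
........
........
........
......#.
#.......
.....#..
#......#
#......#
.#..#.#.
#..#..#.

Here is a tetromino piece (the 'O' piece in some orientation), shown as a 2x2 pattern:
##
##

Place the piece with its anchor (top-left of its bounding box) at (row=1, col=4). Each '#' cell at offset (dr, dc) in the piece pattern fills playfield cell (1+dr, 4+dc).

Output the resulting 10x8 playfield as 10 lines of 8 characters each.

Answer: ........
....##..
....##..
......#.
#.......
.....#..
#......#
#......#
.#..#.#.
#..#..#.

Derivation:
Fill (1+0,4+0) = (1,4)
Fill (1+0,4+1) = (1,5)
Fill (1+1,4+0) = (2,4)
Fill (1+1,4+1) = (2,5)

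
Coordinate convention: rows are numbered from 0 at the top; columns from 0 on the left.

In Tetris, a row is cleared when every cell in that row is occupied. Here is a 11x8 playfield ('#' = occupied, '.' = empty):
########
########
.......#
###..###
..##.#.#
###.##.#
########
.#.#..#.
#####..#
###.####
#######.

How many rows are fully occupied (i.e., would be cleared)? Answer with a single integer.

Check each row:
  row 0: 0 empty cells -> FULL (clear)
  row 1: 0 empty cells -> FULL (clear)
  row 2: 7 empty cells -> not full
  row 3: 2 empty cells -> not full
  row 4: 4 empty cells -> not full
  row 5: 2 empty cells -> not full
  row 6: 0 empty cells -> FULL (clear)
  row 7: 5 empty cells -> not full
  row 8: 2 empty cells -> not full
  row 9: 1 empty cell -> not full
  row 10: 1 empty cell -> not full
Total rows cleared: 3

Answer: 3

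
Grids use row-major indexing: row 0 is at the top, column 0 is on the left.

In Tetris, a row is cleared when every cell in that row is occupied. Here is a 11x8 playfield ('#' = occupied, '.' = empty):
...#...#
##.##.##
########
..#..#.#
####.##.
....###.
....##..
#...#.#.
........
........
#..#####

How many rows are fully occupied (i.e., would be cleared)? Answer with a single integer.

Answer: 1

Derivation:
Check each row:
  row 0: 6 empty cells -> not full
  row 1: 2 empty cells -> not full
  row 2: 0 empty cells -> FULL (clear)
  row 3: 5 empty cells -> not full
  row 4: 2 empty cells -> not full
  row 5: 5 empty cells -> not full
  row 6: 6 empty cells -> not full
  row 7: 5 empty cells -> not full
  row 8: 8 empty cells -> not full
  row 9: 8 empty cells -> not full
  row 10: 2 empty cells -> not full
Total rows cleared: 1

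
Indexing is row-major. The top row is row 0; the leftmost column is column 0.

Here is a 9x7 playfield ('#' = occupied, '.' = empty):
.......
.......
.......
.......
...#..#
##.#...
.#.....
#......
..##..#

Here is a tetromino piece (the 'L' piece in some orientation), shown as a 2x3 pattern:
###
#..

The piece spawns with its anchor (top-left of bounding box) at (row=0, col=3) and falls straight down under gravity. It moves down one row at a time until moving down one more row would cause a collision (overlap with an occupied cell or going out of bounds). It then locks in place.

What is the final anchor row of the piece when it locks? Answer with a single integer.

Spawn at (row=0, col=3). Try each row:
  row 0: fits
  row 1: fits
  row 2: fits
  row 3: blocked -> lock at row 2

Answer: 2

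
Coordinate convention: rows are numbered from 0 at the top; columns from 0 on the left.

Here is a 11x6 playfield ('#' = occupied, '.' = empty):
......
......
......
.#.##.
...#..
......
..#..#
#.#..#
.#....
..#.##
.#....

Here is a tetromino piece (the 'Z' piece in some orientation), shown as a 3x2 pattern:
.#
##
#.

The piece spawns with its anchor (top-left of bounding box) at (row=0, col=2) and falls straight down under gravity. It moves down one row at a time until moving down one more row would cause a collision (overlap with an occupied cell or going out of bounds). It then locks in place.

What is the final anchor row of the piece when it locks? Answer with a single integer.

Answer: 1

Derivation:
Spawn at (row=0, col=2). Try each row:
  row 0: fits
  row 1: fits
  row 2: blocked -> lock at row 1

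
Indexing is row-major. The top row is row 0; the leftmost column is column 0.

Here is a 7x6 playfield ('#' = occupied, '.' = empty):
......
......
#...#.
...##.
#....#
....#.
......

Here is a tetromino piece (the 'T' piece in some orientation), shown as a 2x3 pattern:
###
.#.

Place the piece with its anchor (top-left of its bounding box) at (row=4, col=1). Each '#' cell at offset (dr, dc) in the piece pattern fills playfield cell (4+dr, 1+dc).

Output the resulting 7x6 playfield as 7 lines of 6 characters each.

Answer: ......
......
#...#.
...##.
####.#
..#.#.
......

Derivation:
Fill (4+0,1+0) = (4,1)
Fill (4+0,1+1) = (4,2)
Fill (4+0,1+2) = (4,3)
Fill (4+1,1+1) = (5,2)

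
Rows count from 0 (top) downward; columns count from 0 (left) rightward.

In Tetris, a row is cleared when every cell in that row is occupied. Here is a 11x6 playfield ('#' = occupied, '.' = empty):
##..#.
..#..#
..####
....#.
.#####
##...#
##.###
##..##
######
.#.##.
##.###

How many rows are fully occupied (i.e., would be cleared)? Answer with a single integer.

Answer: 1

Derivation:
Check each row:
  row 0: 3 empty cells -> not full
  row 1: 4 empty cells -> not full
  row 2: 2 empty cells -> not full
  row 3: 5 empty cells -> not full
  row 4: 1 empty cell -> not full
  row 5: 3 empty cells -> not full
  row 6: 1 empty cell -> not full
  row 7: 2 empty cells -> not full
  row 8: 0 empty cells -> FULL (clear)
  row 9: 3 empty cells -> not full
  row 10: 1 empty cell -> not full
Total rows cleared: 1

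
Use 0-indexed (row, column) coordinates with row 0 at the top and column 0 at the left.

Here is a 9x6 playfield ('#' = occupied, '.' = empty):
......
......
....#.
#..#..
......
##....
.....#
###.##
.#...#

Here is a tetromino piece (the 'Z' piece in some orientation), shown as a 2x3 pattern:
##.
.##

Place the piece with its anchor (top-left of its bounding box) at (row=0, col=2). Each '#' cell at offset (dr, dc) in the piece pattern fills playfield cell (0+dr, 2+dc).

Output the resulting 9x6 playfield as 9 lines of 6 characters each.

Fill (0+0,2+0) = (0,2)
Fill (0+0,2+1) = (0,3)
Fill (0+1,2+1) = (1,3)
Fill (0+1,2+2) = (1,4)

Answer: ..##..
...##.
....#.
#..#..
......
##....
.....#
###.##
.#...#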